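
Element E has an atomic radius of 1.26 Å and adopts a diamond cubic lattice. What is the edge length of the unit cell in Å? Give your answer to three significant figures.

In a diamond cubic lattice, nearest neighbors lie along the body diagonal with √3·a = 8r.
a = 8r/√3 = 8 × 1.26 / 1.7321 = 5.82 Å.

5.82 Å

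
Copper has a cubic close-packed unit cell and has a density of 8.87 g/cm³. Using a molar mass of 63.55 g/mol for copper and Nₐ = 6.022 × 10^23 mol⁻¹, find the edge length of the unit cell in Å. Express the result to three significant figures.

3.62 Å

With Z = 4 atoms per FCC cell, a³ = Z·M/(N_A·ρ) = 4 × 63.55 / (6.022 × 10²³ × 8.870 g/cm³) = 4.759 × 10^-23 cm³.
a = (4.759 × 10^-23)^(1/3) = 3.624 × 10^-8 cm = 3.62 Å.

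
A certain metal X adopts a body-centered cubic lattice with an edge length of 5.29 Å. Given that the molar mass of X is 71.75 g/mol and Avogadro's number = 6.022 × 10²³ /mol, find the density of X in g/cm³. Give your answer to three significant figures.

1.61 g/cm³

A BCC unit cell contains Z = 2 atoms.
Cell volume: a³ = (5.29 Å)³ = (5.290 × 10^-8 cm)³ = 1.480 × 10^-22 cm³.
ρ = Z·M/(N_A·a³) = 2 × 71.75 / (6.022 × 10²³ × 1.480 × 10^-22) = 1.610 g/cm³.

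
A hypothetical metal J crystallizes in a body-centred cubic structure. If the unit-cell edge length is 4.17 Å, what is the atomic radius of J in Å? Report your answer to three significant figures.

1.81 Å

In a BCC lattice, atoms touch along the body diagonal, so √3·a = 4r.
r = √3·a/4 = 1.7321 × 4.17 / 4 = 1.81 Å.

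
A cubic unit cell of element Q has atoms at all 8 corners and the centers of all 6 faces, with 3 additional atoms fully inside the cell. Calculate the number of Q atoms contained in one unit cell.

Corner atoms are shared by 8 cells (1/8 each), face atoms by 2 (1/2 each), interior atoms are unshared.
Net atoms = 8 × 1/8 + 6 × 1/2 + 3 = 1 + 3 + 3 = 7.

7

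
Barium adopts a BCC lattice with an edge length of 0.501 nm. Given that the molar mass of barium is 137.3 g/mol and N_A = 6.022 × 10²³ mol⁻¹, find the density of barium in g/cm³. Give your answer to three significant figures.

A BCC unit cell contains Z = 2 atoms.
Cell volume: a³ = (0.501 nm)³ = (5.010 × 10^-8 cm)³ = 1.258 × 10^-22 cm³.
ρ = Z·M/(N_A·a³) = 2 × 137.3 / (6.022 × 10²³ × 1.258 × 10^-22) = 3.626 g/cm³.

3.63 g/cm³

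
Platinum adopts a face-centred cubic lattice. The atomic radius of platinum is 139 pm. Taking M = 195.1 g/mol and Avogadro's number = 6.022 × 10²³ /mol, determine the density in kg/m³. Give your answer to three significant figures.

In an FCC lattice, atoms touch along the face diagonal, so √2·a = 4r, giving a = 393.2 pm = 3.932 × 10^-8 cm.
With Z = 4, ρ = Z·M/(N_A·a³) = 4 × 195.1 / (6.022 × 10²³ × 6.077 × 10^-23) = 21.33 g/cm³ = 21300 kg/m³.

21300 kg/m³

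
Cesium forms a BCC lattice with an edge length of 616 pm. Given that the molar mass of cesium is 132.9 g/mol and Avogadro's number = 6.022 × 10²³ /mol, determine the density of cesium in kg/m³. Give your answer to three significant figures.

1890 kg/m³

A BCC unit cell contains Z = 2 atoms.
Cell volume: a³ = (616 pm)³ = (6.160 × 10^-8 cm)³ = 2.337 × 10^-22 cm³.
ρ = Z·M/(N_A·a³) = 2 × 132.9 / (6.022 × 10²³ × 2.337 × 10^-22) = 1.888 g/cm³ = 1890 kg/m³.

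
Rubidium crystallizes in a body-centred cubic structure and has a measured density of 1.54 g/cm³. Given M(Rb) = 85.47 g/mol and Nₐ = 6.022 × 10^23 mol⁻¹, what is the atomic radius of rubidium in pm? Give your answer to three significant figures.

For a BCC cell (Z = 2), a³ = Z·M/(N_A·ρ) = 2 × 85.47 / (6.022 × 10²³ × 1.540) = 1.843 × 10^-22 cm³, so a = 5.691 × 10^-8 cm = 569.1 pm.
Atoms touch along the body diagonal, so √3·a = 4r, so r = 0.4330 × a = 246 pm.

246 pm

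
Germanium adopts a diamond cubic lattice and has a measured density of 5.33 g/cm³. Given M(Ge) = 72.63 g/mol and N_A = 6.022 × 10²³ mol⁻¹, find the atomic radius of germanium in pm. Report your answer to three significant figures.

122 pm

For a diamond cubic cell (Z = 8), a³ = Z·M/(N_A·ρ) = 8 × 72.63 / (6.022 × 10²³ × 5.330) = 1.810 × 10^-22 cm³, so a = 5.657 × 10^-8 cm = 565.7 pm.
Nearest neighbors lie along the body diagonal with √3·a = 8r, so r = 0.2165 × a = 122 pm.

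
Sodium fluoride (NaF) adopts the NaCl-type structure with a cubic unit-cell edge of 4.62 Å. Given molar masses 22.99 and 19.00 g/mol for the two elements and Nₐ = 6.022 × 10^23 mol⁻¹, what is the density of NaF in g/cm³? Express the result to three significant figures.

2.83 g/cm³

The NaCl-type structure contains Z = 4 formula units per cell; M(NaF) = 22.99 + 19.00 = 41.99 g/mol.
a³ = (4.620 × 10^-8 cm)³ = 9.861 × 10^-23 cm³.
ρ = 4 × 41.99 / (6.022 × 10²³ × 9.861 × 10^-23) = 2.828 g/cm³.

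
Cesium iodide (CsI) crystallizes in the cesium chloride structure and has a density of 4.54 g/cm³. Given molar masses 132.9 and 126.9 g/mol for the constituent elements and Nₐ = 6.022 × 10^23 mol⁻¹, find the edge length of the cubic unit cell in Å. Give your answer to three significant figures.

M(CsI) = 259.8 g/mol; Z = 1 formula unit per cell.
a³ = Z·M/(N_A·ρ) = 1 × 259.8 / (6.022 × 10²³ × 4.54) = 9.503 × 10^-23 cm³, so a = 4.563 × 10^-8 cm = 4.56 Å.

4.56 Å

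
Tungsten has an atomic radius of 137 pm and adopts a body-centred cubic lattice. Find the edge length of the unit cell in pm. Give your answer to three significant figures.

316 pm

In a BCC lattice, atoms touch along the body diagonal, so √3·a = 4r.
a = 4r/√3 = 4 × 137 / 1.7321 = 316 pm.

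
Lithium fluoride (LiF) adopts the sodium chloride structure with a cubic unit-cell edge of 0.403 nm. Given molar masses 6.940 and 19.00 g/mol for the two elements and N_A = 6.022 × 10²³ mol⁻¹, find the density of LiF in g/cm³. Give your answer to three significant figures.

2.63 g/cm³

The sodium chloride structure contains Z = 4 formula units per cell; M(LiF) = 6.940 + 19.00 = 25.94 g/mol.
a³ = (4.030 × 10^-8 cm)³ = 6.545 × 10^-23 cm³.
ρ = 4 × 25.94 / (6.022 × 10²³ × 6.545 × 10^-23) = 2.633 g/cm³.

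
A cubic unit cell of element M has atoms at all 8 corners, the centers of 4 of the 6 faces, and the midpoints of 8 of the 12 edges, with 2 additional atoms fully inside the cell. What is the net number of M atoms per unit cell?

7

Corner atoms are shared by 8 cells (1/8 each), face atoms by 2 (1/2 each), edge atoms by 4 (1/4 each), interior atoms are unshared.
Net atoms = 8 × 1/8 + 4 × 1/2 + 8 × 1/4 + 2 = 1 + 2 + 2 + 2 = 7.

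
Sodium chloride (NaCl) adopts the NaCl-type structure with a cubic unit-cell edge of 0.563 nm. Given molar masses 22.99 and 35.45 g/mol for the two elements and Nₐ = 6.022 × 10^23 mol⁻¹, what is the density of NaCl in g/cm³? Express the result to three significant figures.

2.18 g/cm³

The NaCl-type structure contains Z = 4 formula units per cell; M(NaCl) = 22.99 + 35.45 = 58.44 g/mol.
a³ = (5.630 × 10^-8 cm)³ = 1.785 × 10^-22 cm³.
ρ = 4 × 58.44 / (6.022 × 10²³ × 1.785 × 10^-22) = 2.175 g/cm³.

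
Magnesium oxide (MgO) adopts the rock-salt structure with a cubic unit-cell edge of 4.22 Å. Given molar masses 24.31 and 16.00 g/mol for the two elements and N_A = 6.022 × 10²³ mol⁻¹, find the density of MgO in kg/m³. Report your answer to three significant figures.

3560 kg/m³

The rock-salt structure contains Z = 4 formula units per cell; M(MgO) = 24.31 + 16.00 = 40.31 g/mol.
a³ = (4.220 × 10^-8 cm)³ = 7.515 × 10^-23 cm³.
ρ = 4 × 40.31 / (6.022 × 10²³ × 7.515 × 10^-23) = 3.563 g/cm³ = 3560 kg/m³.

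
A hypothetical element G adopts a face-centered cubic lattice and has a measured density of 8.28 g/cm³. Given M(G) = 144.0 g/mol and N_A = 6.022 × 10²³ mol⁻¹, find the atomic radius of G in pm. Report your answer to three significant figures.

For an FCC cell (Z = 4), a³ = Z·M/(N_A·ρ) = 4 × 144.0 / (6.022 × 10²³ × 8.280) = 1.155 × 10^-22 cm³, so a = 4.870 × 10^-8 cm = 487.0 pm.
Atoms touch along the face diagonal, so √2·a = 4r, so r = 0.3536 × a = 172 pm.

172 pm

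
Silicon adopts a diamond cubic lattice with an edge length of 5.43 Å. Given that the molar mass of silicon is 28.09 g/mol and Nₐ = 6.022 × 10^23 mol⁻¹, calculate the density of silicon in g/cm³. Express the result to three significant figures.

2.33 g/cm³

A diamond cubic unit cell contains Z = 8 atoms.
Cell volume: a³ = (5.43 Å)³ = (5.430 × 10^-8 cm)³ = 1.601 × 10^-22 cm³.
ρ = Z·M/(N_A·a³) = 8 × 28.09 / (6.022 × 10²³ × 1.601 × 10^-22) = 2.331 g/cm³.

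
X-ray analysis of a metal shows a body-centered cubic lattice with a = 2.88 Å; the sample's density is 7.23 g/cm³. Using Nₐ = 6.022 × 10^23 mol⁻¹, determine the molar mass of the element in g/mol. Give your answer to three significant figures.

A BCC cell has Z = 2 atoms; a = 2.880 × 10^-8 cm.
M = ρ·N_A·a³/Z = 7.23 × 6.022 × 10²³ × 2.389 × 10^-23 / 2 = 52.0 g/mol.

52.0 g/mol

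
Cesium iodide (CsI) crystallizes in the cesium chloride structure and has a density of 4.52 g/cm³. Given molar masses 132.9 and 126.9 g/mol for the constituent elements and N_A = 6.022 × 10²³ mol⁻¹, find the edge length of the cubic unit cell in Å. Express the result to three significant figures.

M(CsI) = 259.8 g/mol; Z = 1 formula unit per cell.
a³ = Z·M/(N_A·ρ) = 1 × 259.8 / (6.022 × 10²³ × 4.52) = 9.545 × 10^-23 cm³, so a = 4.570 × 10^-8 cm = 4.57 Å.

4.57 Å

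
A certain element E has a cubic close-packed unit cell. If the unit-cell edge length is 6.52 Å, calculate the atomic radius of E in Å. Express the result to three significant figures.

2.31 Å

In an FCC lattice, atoms touch along the face diagonal, so √2·a = 4r.
r = √2·a/4 = 1.4142 × 6.52 / 4 = 2.31 Å.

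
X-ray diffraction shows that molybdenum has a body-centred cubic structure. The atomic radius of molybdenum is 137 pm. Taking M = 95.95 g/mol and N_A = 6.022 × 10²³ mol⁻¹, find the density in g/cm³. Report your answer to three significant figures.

10.1 g/cm³

In a BCC lattice, atoms touch along the body diagonal, so √3·a = 4r, giving a = 316.4 pm = 3.164 × 10^-8 cm.
With Z = 2, ρ = Z·M/(N_A·a³) = 2 × 95.95 / (6.022 × 10²³ × 3.167 × 10^-23) = 10.06 g/cm³.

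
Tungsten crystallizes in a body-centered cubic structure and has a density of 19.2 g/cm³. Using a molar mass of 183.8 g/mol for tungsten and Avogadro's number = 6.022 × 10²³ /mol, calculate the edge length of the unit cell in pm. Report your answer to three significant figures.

With Z = 2 atoms per BCC cell, a³ = Z·M/(N_A·ρ) = 2 × 183.8 / (6.022 × 10²³ × 19.20 g/cm³) = 3.179 × 10^-23 cm³.
a = (3.179 × 10^-23)^(1/3) = 3.168 × 10^-8 cm = 317 pm.

317 pm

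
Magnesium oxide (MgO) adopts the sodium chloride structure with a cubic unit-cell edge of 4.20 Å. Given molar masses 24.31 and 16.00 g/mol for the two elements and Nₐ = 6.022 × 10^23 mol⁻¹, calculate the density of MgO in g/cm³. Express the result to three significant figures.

The sodium chloride structure contains Z = 4 formula units per cell; M(MgO) = 24.31 + 16.00 = 40.31 g/mol.
a³ = (4.200 × 10^-8 cm)³ = 7.409 × 10^-23 cm³.
ρ = 4 × 40.31 / (6.022 × 10²³ × 7.409 × 10^-23) = 3.614 g/cm³.

3.61 g/cm³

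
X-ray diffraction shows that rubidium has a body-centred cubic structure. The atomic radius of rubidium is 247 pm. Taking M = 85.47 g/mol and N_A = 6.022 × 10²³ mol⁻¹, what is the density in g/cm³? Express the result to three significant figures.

1.53 g/cm³

In a BCC lattice, atoms touch along the body diagonal, so √3·a = 4r, giving a = 570.4 pm = 5.704 × 10^-8 cm.
With Z = 2, ρ = Z·M/(N_A·a³) = 2 × 85.47 / (6.022 × 10²³ × 1.856 × 10^-22) = 1.529 g/cm³.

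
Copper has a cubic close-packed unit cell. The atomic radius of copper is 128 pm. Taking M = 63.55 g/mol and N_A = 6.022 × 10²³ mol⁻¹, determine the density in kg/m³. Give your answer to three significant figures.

In an FCC lattice, atoms touch along the face diagonal, so √2·a = 4r, giving a = 362.0 pm = 3.620 × 10^-8 cm.
With Z = 4, ρ = Z·M/(N_A·a³) = 4 × 63.55 / (6.022 × 10²³ × 4.745 × 10^-23) = 8.895 g/cm³ = 8900 kg/m³.

8900 kg/m³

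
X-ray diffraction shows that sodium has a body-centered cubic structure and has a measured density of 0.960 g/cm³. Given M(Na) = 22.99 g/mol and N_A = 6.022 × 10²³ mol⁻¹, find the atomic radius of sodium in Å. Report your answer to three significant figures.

1.86 Å

For a BCC cell (Z = 2), a³ = Z·M/(N_A·ρ) = 2 × 22.99 / (6.022 × 10²³ × 0.9600) = 7.953 × 10^-23 cm³, so a = 4.301 × 10^-8 cm = 4.301 Å.
Atoms touch along the body diagonal, so √3·a = 4r, so r = 0.4330 × a = 1.86 Å.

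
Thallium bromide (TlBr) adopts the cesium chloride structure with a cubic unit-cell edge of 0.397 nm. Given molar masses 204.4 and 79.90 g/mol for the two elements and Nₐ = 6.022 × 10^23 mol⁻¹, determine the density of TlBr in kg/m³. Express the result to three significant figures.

7550 kg/m³

The cesium chloride structure contains Z = 1 formula unit per cell; M(TlBr) = 204.4 + 79.90 = 284.3 g/mol.
a³ = (3.970 × 10^-8 cm)³ = 6.257 × 10^-23 cm³.
ρ = 1 × 284.3 / (6.022 × 10²³ × 6.257 × 10^-23) = 7.545 g/cm³ = 7550 kg/m³.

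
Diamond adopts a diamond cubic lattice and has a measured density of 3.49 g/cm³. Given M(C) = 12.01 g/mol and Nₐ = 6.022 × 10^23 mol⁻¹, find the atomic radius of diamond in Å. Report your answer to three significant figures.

For a diamond cubic cell (Z = 8), a³ = Z·M/(N_A·ρ) = 8 × 12.01 / (6.022 × 10²³ × 3.490) = 4.572 × 10^-23 cm³, so a = 3.576 × 10^-8 cm = 3.576 Å.
Nearest neighbors lie along the body diagonal with √3·a = 8r, so r = 0.2165 × a = 0.774 Å.

0.774 Å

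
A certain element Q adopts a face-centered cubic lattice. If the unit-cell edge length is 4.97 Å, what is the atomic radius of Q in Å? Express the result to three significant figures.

1.76 Å

In an FCC lattice, atoms touch along the face diagonal, so √2·a = 4r.
r = √2·a/4 = 1.4142 × 4.97 / 4 = 1.76 Å.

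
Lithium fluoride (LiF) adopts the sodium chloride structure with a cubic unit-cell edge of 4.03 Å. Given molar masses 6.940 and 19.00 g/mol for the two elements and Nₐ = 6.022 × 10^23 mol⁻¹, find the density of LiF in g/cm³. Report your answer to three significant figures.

2.63 g/cm³

The sodium chloride structure contains Z = 4 formula units per cell; M(LiF) = 6.940 + 19.00 = 25.94 g/mol.
a³ = (4.030 × 10^-8 cm)³ = 6.545 × 10^-23 cm³.
ρ = 4 × 25.94 / (6.022 × 10²³ × 6.545 × 10^-23) = 2.633 g/cm³.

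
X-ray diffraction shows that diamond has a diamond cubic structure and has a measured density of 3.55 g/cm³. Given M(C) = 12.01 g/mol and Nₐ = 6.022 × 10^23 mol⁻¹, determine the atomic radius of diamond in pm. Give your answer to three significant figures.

For a diamond cubic cell (Z = 8), a³ = Z·M/(N_A·ρ) = 8 × 12.01 / (6.022 × 10²³ × 3.550) = 4.494 × 10^-23 cm³, so a = 3.555 × 10^-8 cm = 355.5 pm.
Nearest neighbors lie along the body diagonal with √3·a = 8r, so r = 0.2165 × a = 77.0 pm.

77.0 pm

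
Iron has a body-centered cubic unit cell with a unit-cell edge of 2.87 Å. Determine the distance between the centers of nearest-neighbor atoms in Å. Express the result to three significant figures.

In a BCC structure, atoms touch along the body diagonal, so √3·a = 4r; the nearest-neighbor distance equals 2r = 0.8660·a.
d = 0.8660 × 2.87 = 2.49 Å.

2.49 Å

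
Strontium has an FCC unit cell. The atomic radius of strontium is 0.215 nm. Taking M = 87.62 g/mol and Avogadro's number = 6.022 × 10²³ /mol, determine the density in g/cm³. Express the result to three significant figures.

In an FCC lattice, atoms touch along the face diagonal, so √2·a = 4r, giving a = 0.6081 nm = 6.081 × 10^-8 cm.
With Z = 4, ρ = Z·M/(N_A·a³) = 4 × 87.62 / (6.022 × 10²³ × 2.249 × 10^-22) = 2.588 g/cm³.

2.59 g/cm³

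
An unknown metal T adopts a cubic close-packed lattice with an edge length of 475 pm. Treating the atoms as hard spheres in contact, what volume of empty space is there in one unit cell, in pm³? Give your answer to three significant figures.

In an FCC lattice atoms touch along the face diagonal, so √2·a = 4r, so r = 0.3536a = 167.9 pm.
V_cell = a³ = 1.072 × 10^8 pm³; V_atoms = 4 × (4/3)πr³ = 7.936 × 10^7 pm³.
Empty space = 1.072 × 10^8 − 7.936 × 10^7 = 2.78 × 10^7 pm³.

2.78 × 10^7 pm³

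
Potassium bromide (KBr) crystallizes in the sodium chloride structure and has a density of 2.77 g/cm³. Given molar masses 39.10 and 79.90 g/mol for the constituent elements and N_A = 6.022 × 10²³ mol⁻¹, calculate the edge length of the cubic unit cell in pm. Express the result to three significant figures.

658 pm

M(KBr) = 119.0 g/mol; Z = 4 formula units per cell.
a³ = Z·M/(N_A·ρ) = 4 × 119.0 / (6.022 × 10²³ × 2.77) = 2.854 × 10^-22 cm³, so a = 6.584 × 10^-8 cm = 658 pm.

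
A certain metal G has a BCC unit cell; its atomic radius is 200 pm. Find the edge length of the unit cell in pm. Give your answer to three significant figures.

462 pm

In a BCC lattice, atoms touch along the body diagonal, so √3·a = 4r.
a = 4r/√3 = 4 × 200 / 1.7321 = 462 pm.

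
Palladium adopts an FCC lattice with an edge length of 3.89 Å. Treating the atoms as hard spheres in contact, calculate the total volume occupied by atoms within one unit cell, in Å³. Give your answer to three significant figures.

In an FCC lattice atoms touch along the face diagonal, so √2·a = 4r, so r = 0.3536a = 1.375 Å.
V_atoms = Z × (4/3)πr³ = 4 × (4/3)π × (1.375)³ = 43.6 Å³.

43.6 Å³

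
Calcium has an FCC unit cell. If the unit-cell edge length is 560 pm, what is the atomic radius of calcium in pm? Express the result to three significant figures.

In an FCC lattice, atoms touch along the face diagonal, so √2·a = 4r.
r = √2·a/4 = 1.4142 × 560 / 4 = 198 pm.

198 pm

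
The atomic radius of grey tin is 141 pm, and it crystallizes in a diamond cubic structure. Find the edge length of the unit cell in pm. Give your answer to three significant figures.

651 pm

In a diamond cubic lattice, nearest neighbors lie along the body diagonal with √3·a = 8r.
a = 8r/√3 = 8 × 141 / 1.7321 = 651 pm.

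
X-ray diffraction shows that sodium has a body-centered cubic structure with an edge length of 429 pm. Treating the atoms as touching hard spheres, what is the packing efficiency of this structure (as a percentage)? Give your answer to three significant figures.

68.0%

In a BCC lattice atoms touch along the body diagonal, so √3·a = 4r, so r = 0.4330a = 185.8 pm.
Packing fraction = Z·(4/3)πr³ / a³ = 2 × (4/3)π × (185.8)³ / (429)³ = 0.6802 = 68.0%.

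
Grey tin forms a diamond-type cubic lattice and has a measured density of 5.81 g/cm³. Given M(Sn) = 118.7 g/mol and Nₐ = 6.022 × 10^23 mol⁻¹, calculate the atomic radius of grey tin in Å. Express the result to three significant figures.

1.40 Å

For a diamond cubic cell (Z = 8), a³ = Z·M/(N_A·ρ) = 8 × 118.7 / (6.022 × 10²³ × 5.810) = 2.714 × 10^-22 cm³, so a = 6.475 × 10^-8 cm = 6.475 Å.
Nearest neighbors lie along the body diagonal with √3·a = 8r, so r = 0.2165 × a = 1.40 Å.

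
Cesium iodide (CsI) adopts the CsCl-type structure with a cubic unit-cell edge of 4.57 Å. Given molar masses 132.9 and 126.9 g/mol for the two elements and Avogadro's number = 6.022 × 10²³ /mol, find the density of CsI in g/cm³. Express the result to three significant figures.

4.52 g/cm³

The CsCl-type structure contains Z = 1 formula unit per cell; M(CsI) = 132.9 + 126.9 = 259.8 g/mol.
a³ = (4.570 × 10^-8 cm)³ = 9.544 × 10^-23 cm³.
ρ = 1 × 259.8 / (6.022 × 10²³ × 9.544 × 10^-23) = 4.520 g/cm³.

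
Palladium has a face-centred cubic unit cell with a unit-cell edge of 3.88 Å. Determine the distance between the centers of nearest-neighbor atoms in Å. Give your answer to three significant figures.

2.74 Å

In an FCC structure, atoms touch along the face diagonal, so √2·a = 4r; the nearest-neighbor distance equals 2r = 0.7071·a.
d = 0.7071 × 3.88 = 2.74 Å.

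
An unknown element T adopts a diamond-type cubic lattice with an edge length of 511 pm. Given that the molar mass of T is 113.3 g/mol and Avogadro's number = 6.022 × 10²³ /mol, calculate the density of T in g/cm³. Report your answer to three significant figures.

11.3 g/cm³

A diamond cubic unit cell contains Z = 8 atoms.
Cell volume: a³ = (511 pm)³ = (5.110 × 10^-8 cm)³ = 1.334 × 10^-22 cm³.
ρ = Z·M/(N_A·a³) = 8 × 113.3 / (6.022 × 10²³ × 1.334 × 10^-22) = 11.28 g/cm³.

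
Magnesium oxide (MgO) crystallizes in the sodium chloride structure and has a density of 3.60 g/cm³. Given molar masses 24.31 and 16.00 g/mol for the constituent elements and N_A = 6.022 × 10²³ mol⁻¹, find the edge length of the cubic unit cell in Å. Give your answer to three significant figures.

4.21 Å

M(MgO) = 40.31 g/mol; Z = 4 formula units per cell.
a³ = Z·M/(N_A·ρ) = 4 × 40.31 / (6.022 × 10²³ × 3.60) = 7.438 × 10^-23 cm³, so a = 4.205 × 10^-8 cm = 4.21 Å.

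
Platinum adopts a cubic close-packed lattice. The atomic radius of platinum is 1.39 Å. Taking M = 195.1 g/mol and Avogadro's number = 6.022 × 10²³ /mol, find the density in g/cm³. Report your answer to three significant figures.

21.3 g/cm³

In an FCC lattice, atoms touch along the face diagonal, so √2·a = 4r, giving a = 3.932 Å = 3.932 × 10^-8 cm.
With Z = 4, ρ = Z·M/(N_A·a³) = 4 × 195.1 / (6.022 × 10²³ × 6.077 × 10^-23) = 21.33 g/cm³.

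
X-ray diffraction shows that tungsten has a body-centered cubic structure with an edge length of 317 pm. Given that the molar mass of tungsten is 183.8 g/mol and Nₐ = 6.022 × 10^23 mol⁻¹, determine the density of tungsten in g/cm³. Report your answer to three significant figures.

19.2 g/cm³

A BCC unit cell contains Z = 2 atoms.
Cell volume: a³ = (317 pm)³ = (3.170 × 10^-8 cm)³ = 3.186 × 10^-23 cm³.
ρ = Z·M/(N_A·a³) = 2 × 183.8 / (6.022 × 10²³ × 3.186 × 10^-23) = 19.16 g/cm³.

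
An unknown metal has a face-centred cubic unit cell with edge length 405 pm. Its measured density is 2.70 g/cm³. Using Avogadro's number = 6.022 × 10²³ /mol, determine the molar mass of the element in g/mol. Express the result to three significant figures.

An FCC cell has Z = 4 atoms; a = 4.050 × 10^-8 cm.
M = ρ·N_A·a³/Z = 2.70 × 6.022 × 10²³ × 6.643 × 10^-23 / 4 = 27.0 g/mol.

27.0 g/mol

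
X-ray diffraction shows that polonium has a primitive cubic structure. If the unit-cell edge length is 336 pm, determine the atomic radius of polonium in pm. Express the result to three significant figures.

In a simple cubic lattice, atoms touch along the cell edge, so a = 2r.
r = a/2 = 336/2 = 168 pm.

168 pm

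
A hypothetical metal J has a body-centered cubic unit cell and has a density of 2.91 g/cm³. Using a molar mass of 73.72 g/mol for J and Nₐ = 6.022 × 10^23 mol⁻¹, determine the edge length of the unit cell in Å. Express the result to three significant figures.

With Z = 2 atoms per BCC cell, a³ = Z·M/(N_A·ρ) = 2 × 73.72 / (6.022 × 10²³ × 2.910 g/cm³) = 8.414 × 10^-23 cm³.
a = (8.414 × 10^-23)^(1/3) = 4.382 × 10^-8 cm = 4.38 Å.

4.38 Å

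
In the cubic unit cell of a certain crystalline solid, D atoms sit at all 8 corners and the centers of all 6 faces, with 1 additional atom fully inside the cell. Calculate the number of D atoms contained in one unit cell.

Corner atoms are shared by 8 cells (1/8 each), face atoms by 2 (1/2 each), interior atoms are unshared.
Net atoms = 8 × 1/8 + 6 × 1/2 + 1 = 1 + 3 + 1 = 5.

5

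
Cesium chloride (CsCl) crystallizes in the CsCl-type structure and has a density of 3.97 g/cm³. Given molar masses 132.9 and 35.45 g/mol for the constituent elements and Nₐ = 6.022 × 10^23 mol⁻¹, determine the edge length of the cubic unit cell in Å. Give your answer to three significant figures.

M(CsCl) = 168.35 g/mol; Z = 1 formula unit per cell.
a³ = Z·M/(N_A·ρ) = 1 × 168.35 / (6.022 × 10²³ × 3.97) = 7.042 × 10^-23 cm³, so a = 4.129 × 10^-8 cm = 4.13 Å.

4.13 Å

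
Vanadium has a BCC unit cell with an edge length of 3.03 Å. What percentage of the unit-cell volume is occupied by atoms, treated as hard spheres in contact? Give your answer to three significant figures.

In a BCC lattice atoms touch along the body diagonal, so √3·a = 4r, so r = 0.4330a = 1.312 Å.
Packing fraction = Z·(4/3)πr³ / a³ = 2 × (4/3)π × (1.312)³ / (3.03)³ = 0.6802 = 68.0%.

68.0%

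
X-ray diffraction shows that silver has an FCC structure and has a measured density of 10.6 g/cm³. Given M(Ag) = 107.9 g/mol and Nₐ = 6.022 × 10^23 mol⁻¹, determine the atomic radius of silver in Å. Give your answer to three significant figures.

For an FCC cell (Z = 4), a³ = Z·M/(N_A·ρ) = 4 × 107.9 / (6.022 × 10²³ × 10.60) = 6.761 × 10^-23 cm³, so a = 4.074 × 10^-8 cm = 4.074 Å.
Atoms touch along the face diagonal, so √2·a = 4r, so r = 0.3536 × a = 1.44 Å.

1.44 Å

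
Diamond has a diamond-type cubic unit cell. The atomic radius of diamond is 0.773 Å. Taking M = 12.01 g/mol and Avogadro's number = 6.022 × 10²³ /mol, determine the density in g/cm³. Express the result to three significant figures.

3.51 g/cm³

In a diamond cubic lattice, nearest neighbors lie along the body diagonal with √3·a = 8r, giving a = 3.570 Å = 3.570 × 10^-8 cm.
With Z = 8, ρ = Z·M/(N_A·a³) = 8 × 12.01 / (6.022 × 10²³ × 4.551 × 10^-23) = 3.506 g/cm³.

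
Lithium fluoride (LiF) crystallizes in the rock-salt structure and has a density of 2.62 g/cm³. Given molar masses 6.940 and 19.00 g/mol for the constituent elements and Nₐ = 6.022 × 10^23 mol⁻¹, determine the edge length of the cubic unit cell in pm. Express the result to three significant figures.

M(LiF) = 25.94 g/mol; Z = 4 formula units per cell.
a³ = Z·M/(N_A·ρ) = 4 × 25.94 / (6.022 × 10²³ × 2.62) = 6.576 × 10^-23 cm³, so a = 4.036 × 10^-8 cm = 404 pm.

404 pm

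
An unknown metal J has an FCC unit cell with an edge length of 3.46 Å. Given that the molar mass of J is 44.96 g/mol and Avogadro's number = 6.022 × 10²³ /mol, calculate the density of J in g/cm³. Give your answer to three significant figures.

An FCC unit cell contains Z = 4 atoms.
Cell volume: a³ = (3.46 Å)³ = (3.460 × 10^-8 cm)³ = 4.142 × 10^-23 cm³.
ρ = Z·M/(N_A·a³) = 4 × 44.96 / (6.022 × 10²³ × 4.142 × 10^-23) = 7.210 g/cm³.

7.21 g/cm³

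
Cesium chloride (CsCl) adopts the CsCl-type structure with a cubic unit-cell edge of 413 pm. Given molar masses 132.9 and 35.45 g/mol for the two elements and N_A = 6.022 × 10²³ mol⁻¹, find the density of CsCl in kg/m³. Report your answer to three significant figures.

3970 kg/m³

The CsCl-type structure contains Z = 1 formula unit per cell; M(CsCl) = 132.9 + 35.45 = 168.35 g/mol.
a³ = (4.130 × 10^-8 cm)³ = 7.044 × 10^-23 cm³.
ρ = 1 × 168.35 / (6.022 × 10²³ × 7.044 × 10^-23) = 3.968 g/cm³ = 3970 kg/m³.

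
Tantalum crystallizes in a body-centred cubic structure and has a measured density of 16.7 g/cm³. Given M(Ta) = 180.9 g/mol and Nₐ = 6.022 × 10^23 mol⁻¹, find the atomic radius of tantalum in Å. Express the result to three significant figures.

For a BCC cell (Z = 2), a³ = Z·M/(N_A·ρ) = 2 × 180.9 / (6.022 × 10²³ × 16.70) = 3.598 × 10^-23 cm³, so a = 3.301 × 10^-8 cm = 3.301 Å.
Atoms touch along the body diagonal, so √3·a = 4r, so r = 0.4330 × a = 1.43 Å.

1.43 Å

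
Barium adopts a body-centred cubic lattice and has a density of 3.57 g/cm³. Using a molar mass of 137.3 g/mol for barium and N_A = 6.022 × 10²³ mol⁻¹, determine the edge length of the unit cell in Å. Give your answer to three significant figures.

5.04 Å

With Z = 2 atoms per BCC cell, a³ = Z·M/(N_A·ρ) = 2 × 137.3 / (6.022 × 10²³ × 3.570 g/cm³) = 1.277 × 10^-22 cm³.
a = (1.277 × 10^-22)^(1/3) = 5.036 × 10^-8 cm = 5.04 Å.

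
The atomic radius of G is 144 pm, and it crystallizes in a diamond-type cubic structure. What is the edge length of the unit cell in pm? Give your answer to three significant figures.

665 pm

In a diamond cubic lattice, nearest neighbors lie along the body diagonal with √3·a = 8r.
a = 8r/√3 = 8 × 144 / 1.7321 = 665 pm.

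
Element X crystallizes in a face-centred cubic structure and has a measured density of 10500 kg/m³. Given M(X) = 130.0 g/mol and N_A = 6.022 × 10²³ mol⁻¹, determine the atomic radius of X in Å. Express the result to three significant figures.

For an FCC cell (Z = 4), a³ = Z·M/(N_A·ρ) = 4 × 130.0 / (6.022 × 10²³ × 10.50) = 8.224 × 10^-23 cm³, so a = 4.349 × 10^-8 cm = 4.349 Å.
Atoms touch along the face diagonal, so √2·a = 4r, so r = 0.3536 × a = 1.54 Å.

1.54 Å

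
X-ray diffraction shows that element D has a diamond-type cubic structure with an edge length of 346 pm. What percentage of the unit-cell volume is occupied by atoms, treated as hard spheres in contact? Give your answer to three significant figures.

34.0%

In a diamond cubic lattice nearest neighbors lie along the body diagonal with √3·a = 8r, so r = 0.2165a = 74.91 pm.
Packing fraction = Z·(4/3)πr³ / a³ = 8 × (4/3)π × (74.91)³ / (346)³ = 0.3401 = 34.0%.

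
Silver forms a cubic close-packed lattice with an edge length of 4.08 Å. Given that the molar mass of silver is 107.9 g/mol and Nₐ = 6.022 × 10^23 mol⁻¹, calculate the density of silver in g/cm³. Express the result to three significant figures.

10.6 g/cm³

An FCC unit cell contains Z = 4 atoms.
Cell volume: a³ = (4.08 Å)³ = (4.080 × 10^-8 cm)³ = 6.792 × 10^-23 cm³.
ρ = Z·M/(N_A·a³) = 4 × 107.9 / (6.022 × 10²³ × 6.792 × 10^-23) = 10.55 g/cm³.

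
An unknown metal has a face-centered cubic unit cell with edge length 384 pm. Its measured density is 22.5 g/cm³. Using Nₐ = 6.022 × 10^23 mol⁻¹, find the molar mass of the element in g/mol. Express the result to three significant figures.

192 g/mol

An FCC cell has Z = 4 atoms; a = 3.840 × 10^-8 cm.
M = ρ·N_A·a³/Z = 22.5 × 6.022 × 10²³ × 5.662 × 10^-23 / 4 = 192 g/mol.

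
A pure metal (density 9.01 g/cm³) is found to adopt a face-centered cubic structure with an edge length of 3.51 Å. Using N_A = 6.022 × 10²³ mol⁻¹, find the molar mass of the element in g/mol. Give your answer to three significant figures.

An FCC cell has Z = 4 atoms; a = 3.510 × 10^-8 cm.
M = ρ·N_A·a³/Z = 9.01 × 6.022 × 10²³ × 4.324 × 10^-23 / 4 = 58.7 g/mol.

58.7 g/mol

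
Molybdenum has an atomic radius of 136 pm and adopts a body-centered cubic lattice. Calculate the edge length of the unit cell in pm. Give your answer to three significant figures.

In a BCC lattice, atoms touch along the body diagonal, so √3·a = 4r.
a = 4r/√3 = 4 × 136 / 1.7321 = 314 pm.

314 pm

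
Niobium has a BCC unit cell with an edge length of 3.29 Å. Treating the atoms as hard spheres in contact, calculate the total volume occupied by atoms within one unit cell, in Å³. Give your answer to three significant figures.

24.2 Å³

In a BCC lattice atoms touch along the body diagonal, so √3·a = 4r, so r = 0.4330a = 1.425 Å.
V_atoms = Z × (4/3)πr³ = 2 × (4/3)π × (1.425)³ = 24.2 Å³.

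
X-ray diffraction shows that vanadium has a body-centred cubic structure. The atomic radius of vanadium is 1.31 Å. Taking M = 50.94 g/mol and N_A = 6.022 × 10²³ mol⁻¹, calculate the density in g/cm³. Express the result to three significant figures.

In a BCC lattice, atoms touch along the body diagonal, so √3·a = 4r, giving a = 3.025 Å = 3.025 × 10^-8 cm.
With Z = 2, ρ = Z·M/(N_A·a³) = 2 × 50.94 / (6.022 × 10²³ × 2.769 × 10^-23) = 6.110 g/cm³.

6.11 g/cm³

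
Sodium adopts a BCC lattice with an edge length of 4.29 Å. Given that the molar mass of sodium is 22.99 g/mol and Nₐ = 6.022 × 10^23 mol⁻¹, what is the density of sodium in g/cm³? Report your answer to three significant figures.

A BCC unit cell contains Z = 2 atoms.
Cell volume: a³ = (4.29 Å)³ = (4.290 × 10^-8 cm)³ = 7.895 × 10^-23 cm³.
ρ = Z·M/(N_A·a³) = 2 × 22.99 / (6.022 × 10²³ × 7.895 × 10^-23) = 0.9671 g/cm³.

0.967 g/cm³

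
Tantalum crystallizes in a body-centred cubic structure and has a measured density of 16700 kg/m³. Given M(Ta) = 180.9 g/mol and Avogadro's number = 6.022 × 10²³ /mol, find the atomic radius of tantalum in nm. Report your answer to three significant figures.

For a BCC cell (Z = 2), a³ = Z·M/(N_A·ρ) = 2 × 180.9 / (6.022 × 10²³ × 16.70) = 3.598 × 10^-23 cm³, so a = 3.301 × 10^-8 cm = 0.3301 nm.
Atoms touch along the body diagonal, so √3·a = 4r, so r = 0.4330 × a = 0.143 nm.

0.143 nm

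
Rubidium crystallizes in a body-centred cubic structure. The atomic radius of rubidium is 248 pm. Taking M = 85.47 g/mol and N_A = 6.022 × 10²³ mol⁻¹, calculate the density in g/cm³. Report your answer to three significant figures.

In a BCC lattice, atoms touch along the body diagonal, so √3·a = 4r, giving a = 572.7 pm = 5.727 × 10^-8 cm.
With Z = 2, ρ = Z·M/(N_A·a³) = 2 × 85.47 / (6.022 × 10²³ × 1.879 × 10^-22) = 1.511 g/cm³.

1.51 g/cm³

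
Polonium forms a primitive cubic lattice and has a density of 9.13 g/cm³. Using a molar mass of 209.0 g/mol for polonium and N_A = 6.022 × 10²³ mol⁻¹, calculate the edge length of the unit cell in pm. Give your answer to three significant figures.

With Z = 1 atom per simple cubic cell, a³ = Z·M/(N_A·ρ) = 1 × 209.0 / (6.022 × 10²³ × 9.130 g/cm³) = 3.801 × 10^-23 cm³.
a = (3.801 × 10^-23)^(1/3) = 3.362 × 10^-8 cm = 336 pm.

336 pm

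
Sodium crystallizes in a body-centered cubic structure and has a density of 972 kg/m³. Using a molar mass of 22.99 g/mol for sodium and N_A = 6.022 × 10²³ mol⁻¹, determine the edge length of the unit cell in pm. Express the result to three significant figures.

428 pm

With Z = 2 atoms per BCC cell, a³ = Z·M/(N_A·ρ) = 2 × 22.99 / (6.022 × 10²³ × 0.9720 g/cm³) = 7.855 × 10^-23 cm³.
a = (7.855 × 10^-23)^(1/3) = 4.283 × 10^-8 cm = 428 pm.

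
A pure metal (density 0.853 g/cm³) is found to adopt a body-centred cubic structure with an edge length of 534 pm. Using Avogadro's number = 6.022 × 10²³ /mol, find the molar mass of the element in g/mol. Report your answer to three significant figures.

39.1 g/mol

A BCC cell has Z = 2 atoms; a = 5.340 × 10^-8 cm.
M = ρ·N_A·a³/Z = 0.853 × 6.022 × 10²³ × 1.523 × 10^-22 / 2 = 39.1 g/mol.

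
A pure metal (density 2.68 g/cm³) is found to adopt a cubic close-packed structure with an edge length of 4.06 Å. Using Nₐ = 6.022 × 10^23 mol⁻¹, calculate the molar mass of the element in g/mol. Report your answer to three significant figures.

An FCC cell has Z = 4 atoms; a = 4.060 × 10^-8 cm.
M = ρ·N_A·a³/Z = 2.68 × 6.022 × 10²³ × 6.692 × 10^-23 / 4 = 27.0 g/mol.

27.0 g/mol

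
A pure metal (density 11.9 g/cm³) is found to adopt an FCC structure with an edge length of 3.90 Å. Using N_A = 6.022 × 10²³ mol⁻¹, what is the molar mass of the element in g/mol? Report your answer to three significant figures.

106 g/mol

An FCC cell has Z = 4 atoms; a = 3.900 × 10^-8 cm.
M = ρ·N_A·a³/Z = 11.9 × 6.022 × 10²³ × 5.932 × 10^-23 / 4 = 106 g/mol.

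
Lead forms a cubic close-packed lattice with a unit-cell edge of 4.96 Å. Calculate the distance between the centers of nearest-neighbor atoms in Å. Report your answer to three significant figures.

3.51 Å

In an FCC structure, atoms touch along the face diagonal, so √2·a = 4r; the nearest-neighbor distance equals 2r = 0.7071·a.
d = 0.7071 × 4.96 = 3.51 Å.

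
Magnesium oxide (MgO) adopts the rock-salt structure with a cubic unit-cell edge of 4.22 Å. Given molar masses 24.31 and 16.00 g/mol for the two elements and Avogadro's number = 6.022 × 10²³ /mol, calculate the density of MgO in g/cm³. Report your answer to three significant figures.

3.56 g/cm³

The rock-salt structure contains Z = 4 formula units per cell; M(MgO) = 24.31 + 16.00 = 40.31 g/mol.
a³ = (4.220 × 10^-8 cm)³ = 7.515 × 10^-23 cm³.
ρ = 4 × 40.31 / (6.022 × 10²³ × 7.515 × 10^-23) = 3.563 g/cm³.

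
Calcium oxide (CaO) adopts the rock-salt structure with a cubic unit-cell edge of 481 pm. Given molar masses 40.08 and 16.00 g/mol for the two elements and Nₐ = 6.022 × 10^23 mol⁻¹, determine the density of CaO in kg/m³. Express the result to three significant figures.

3350 kg/m³

The rock-salt structure contains Z = 4 formula units per cell; M(CaO) = 40.08 + 16.00 = 56.08 g/mol.
a³ = (4.810 × 10^-8 cm)³ = 1.113 × 10^-22 cm³.
ρ = 4 × 56.08 / (6.022 × 10²³ × 1.113 × 10^-22) = 3.347 g/cm³ = 3350 kg/m³.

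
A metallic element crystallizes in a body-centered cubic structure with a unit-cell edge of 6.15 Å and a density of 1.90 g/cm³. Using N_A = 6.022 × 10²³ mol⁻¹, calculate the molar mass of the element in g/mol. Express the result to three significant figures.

A BCC cell has Z = 2 atoms; a = 6.150 × 10^-8 cm.
M = ρ·N_A·a³/Z = 1.90 × 6.022 × 10²³ × 2.326 × 10^-22 / 2 = 133 g/mol.

133 g/mol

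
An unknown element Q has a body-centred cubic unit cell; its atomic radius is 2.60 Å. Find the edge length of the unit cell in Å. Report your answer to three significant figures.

6.00 Å

In a BCC lattice, atoms touch along the body diagonal, so √3·a = 4r.
a = 4r/√3 = 4 × 2.60 / 1.7321 = 6.00 Å.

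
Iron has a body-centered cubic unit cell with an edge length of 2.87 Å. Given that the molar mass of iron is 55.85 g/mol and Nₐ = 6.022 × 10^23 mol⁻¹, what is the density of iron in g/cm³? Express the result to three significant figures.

A BCC unit cell contains Z = 2 atoms.
Cell volume: a³ = (2.87 Å)³ = (2.870 × 10^-8 cm)³ = 2.364 × 10^-23 cm³.
ρ = Z·M/(N_A·a³) = 2 × 55.85 / (6.022 × 10²³ × 2.364 × 10^-23) = 7.846 g/cm³.

7.85 g/cm³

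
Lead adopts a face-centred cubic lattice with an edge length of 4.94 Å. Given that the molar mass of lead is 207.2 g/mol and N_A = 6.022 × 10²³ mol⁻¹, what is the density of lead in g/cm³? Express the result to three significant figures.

An FCC unit cell contains Z = 4 atoms.
Cell volume: a³ = (4.94 Å)³ = (4.940 × 10^-8 cm)³ = 1.206 × 10^-22 cm³.
ρ = Z·M/(N_A·a³) = 4 × 207.2 / (6.022 × 10²³ × 1.206 × 10^-22) = 11.42 g/cm³.

11.4 g/cm³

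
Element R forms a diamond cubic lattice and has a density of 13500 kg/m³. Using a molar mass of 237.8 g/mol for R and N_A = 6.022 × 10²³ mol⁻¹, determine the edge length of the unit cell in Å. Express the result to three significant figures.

6.16 Å

With Z = 8 atoms per diamond cubic cell, a³ = Z·M/(N_A·ρ) = 8 × 237.8 / (6.022 × 10²³ × 13.50 g/cm³) = 2.340 × 10^-22 cm³.
a = (2.340 × 10^-22)^(1/3) = 6.162 × 10^-8 cm = 6.16 Å.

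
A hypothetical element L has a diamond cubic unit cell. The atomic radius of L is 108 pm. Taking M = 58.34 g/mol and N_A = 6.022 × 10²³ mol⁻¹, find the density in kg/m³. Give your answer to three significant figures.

In a diamond cubic lattice, nearest neighbors lie along the body diagonal with √3·a = 8r, giving a = 498.8 pm = 4.988 × 10^-8 cm.
With Z = 8, ρ = Z·M/(N_A·a³) = 8 × 58.34 / (6.022 × 10²³ × 1.241 × 10^-22) = 6.244 g/cm³ = 6240 kg/m³.

6240 kg/m³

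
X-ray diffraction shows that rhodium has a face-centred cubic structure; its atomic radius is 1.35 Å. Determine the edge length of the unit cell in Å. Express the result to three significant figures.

In an FCC lattice, atoms touch along the face diagonal, so √2·a = 4r.
a = 4r/√2 = 4 × 1.35 / 1.4142 = 3.82 Å.

3.82 Å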